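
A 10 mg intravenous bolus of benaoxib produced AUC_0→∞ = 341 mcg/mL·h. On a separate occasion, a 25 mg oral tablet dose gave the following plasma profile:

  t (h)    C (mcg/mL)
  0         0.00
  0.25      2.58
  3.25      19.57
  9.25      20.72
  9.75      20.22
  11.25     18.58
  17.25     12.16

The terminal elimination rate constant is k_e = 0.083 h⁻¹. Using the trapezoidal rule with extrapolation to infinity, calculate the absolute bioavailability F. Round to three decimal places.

F = 0.507

Trapezoidal AUC_0→17.25 (oral tablet):
  [0→0.25]: (0.00+2.58)/2 × 0.25 = 0.3225
  [0.25→3.25]: (2.58+19.57)/2 × 3 = 33.225
  [3.25→9.25]: (19.57+20.72)/2 × 6 = 120.87
  [9.25→9.75]: (20.72+20.22)/2 × 0.5 = 10.235
  [9.75→11.25]: (20.22+18.58)/2 × 1.5 = 29.1
  [11.25→17.25]: (18.58+12.16)/2 × 6 = 92.22
  Sum = 285.9725 mcg/mL·h
Tail: C_last/k_e = 12.16/0.083 = 146.506
AUC_0→∞ (oral tablet) = 285.9725 + 146.506 = 432.4785 mcg/mL·h
F = (AUC_ev/D_ev)/(AUC_iv/D_iv) = (432.4785/25)/(341/10) = 17.29914/34.1 = 0.5073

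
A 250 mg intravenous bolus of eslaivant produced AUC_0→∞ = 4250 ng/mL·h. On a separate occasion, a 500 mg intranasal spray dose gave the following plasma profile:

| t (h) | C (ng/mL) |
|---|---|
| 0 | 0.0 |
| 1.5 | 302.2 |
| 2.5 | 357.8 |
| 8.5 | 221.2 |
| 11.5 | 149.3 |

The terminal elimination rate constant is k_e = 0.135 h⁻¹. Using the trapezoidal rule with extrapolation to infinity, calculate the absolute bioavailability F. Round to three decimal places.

Trapezoidal AUC_0→11.5 (intranasal spray):
  [0→1.5]: (0.0+302.2)/2 × 1.5 = 226.65
  [1.5→2.5]: (302.2+357.8)/2 × 1 = 330.0
  [2.5→8.5]: (357.8+221.2)/2 × 6 = 1737.0
  [8.5→11.5]: (221.2+149.3)/2 × 3 = 555.75
  Sum = 2849.4 ng/mL·h
Tail: C_last/k_e = 149.3/0.135 = 1105.926
AUC_0→∞ (intranasal spray) = 2849.4 + 1105.926 = 3955.326 ng/mL·h
F = (AUC_ev/D_ev)/(AUC_iv/D_iv) = (3955.326/500)/(4250/250) = 7.910652/17 = 0.4653

F = 0.465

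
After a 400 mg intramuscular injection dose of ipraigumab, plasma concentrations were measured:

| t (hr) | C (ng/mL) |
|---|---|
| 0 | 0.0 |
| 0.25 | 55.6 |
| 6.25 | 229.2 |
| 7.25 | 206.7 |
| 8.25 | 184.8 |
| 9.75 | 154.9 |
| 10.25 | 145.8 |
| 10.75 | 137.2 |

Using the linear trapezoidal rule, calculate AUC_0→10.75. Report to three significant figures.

Trapezoidal AUC_0→10.75:
  [0→0.25]: (0.0+55.6)/2 × 0.25 = 6.95
  [0.25→6.25]: (55.6+229.2)/2 × 6 = 854.4
  [6.25→7.25]: (229.2+206.7)/2 × 1 = 217.95
  [7.25→8.25]: (206.7+184.8)/2 × 1 = 195.75
  [8.25→9.75]: (184.8+154.9)/2 × 1.5 = 254.775
  [9.75→10.25]: (154.9+145.8)/2 × 0.5 = 75.175
  [10.25→10.75]: (145.8+137.2)/2 × 0.5 = 70.75
  Sum = 1675.75 ng/mL·hr

AUC = 1680 ng/mL·hr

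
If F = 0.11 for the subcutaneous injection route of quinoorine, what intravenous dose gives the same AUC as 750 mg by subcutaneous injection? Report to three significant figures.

Systemic exposure from an extravascular dose = F × D_ev, so the equivalent IV dose is F × D_ev.
D_iv = F × D_ev = 0.11 × 750 = 82.5 mg

D_iv = 82.5 mg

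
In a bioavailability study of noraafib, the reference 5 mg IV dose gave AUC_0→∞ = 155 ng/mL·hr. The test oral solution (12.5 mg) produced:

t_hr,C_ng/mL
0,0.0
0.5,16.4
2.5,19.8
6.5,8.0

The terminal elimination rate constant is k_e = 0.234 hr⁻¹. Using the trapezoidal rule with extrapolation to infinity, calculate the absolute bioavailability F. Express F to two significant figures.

F = 0.34

Trapezoidal AUC_0→6.5 (oral solution):
  [0→0.5]: (0.0+16.4)/2 × 0.5 = 4.1
  [0.5→2.5]: (16.4+19.8)/2 × 2 = 36.2
  [2.5→6.5]: (19.8+8.0)/2 × 4 = 55.6
  Sum = 95.9 ng/mL·hr
Tail: C_last/k_e = 8.0/0.234 = 34.188
AUC_0→∞ (oral solution) = 95.9 + 34.188 = 130.088 ng/mL·hr
F = (AUC_ev/D_ev)/(AUC_iv/D_iv) = (130.088/12.5)/(155/5) = 10.40704/31 = 0.3357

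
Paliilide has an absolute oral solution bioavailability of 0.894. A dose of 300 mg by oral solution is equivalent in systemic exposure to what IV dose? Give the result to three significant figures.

D_iv = 268 mg

Systemic exposure from an extravascular dose = F × D_ev, so the equivalent IV dose is F × D_ev.
D_iv = F × D_ev = 0.894 × 300 = 268.2 mg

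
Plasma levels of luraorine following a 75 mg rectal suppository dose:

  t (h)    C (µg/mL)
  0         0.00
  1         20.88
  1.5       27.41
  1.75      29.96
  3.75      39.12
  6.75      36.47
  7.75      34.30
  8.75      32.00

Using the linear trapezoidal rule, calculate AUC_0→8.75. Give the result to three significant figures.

AUC = 281 µg/mL·h

Trapezoidal AUC_0→8.75:
  [0→1]: (0.00+20.88)/2 × 1 = 10.44
  [1→1.5]: (20.88+27.41)/2 × 0.5 = 12.0725
  [1.5→1.75]: (27.41+29.96)/2 × 0.25 = 7.17125
  [1.75→3.75]: (29.96+39.12)/2 × 2 = 69.08
  [3.75→6.75]: (39.12+36.47)/2 × 3 = 113.385
  [6.75→7.75]: (36.47+34.30)/2 × 1 = 35.385
  [7.75→8.75]: (34.30+32.00)/2 × 1 = 33.15
  Sum = 280.68375 µg/mL·h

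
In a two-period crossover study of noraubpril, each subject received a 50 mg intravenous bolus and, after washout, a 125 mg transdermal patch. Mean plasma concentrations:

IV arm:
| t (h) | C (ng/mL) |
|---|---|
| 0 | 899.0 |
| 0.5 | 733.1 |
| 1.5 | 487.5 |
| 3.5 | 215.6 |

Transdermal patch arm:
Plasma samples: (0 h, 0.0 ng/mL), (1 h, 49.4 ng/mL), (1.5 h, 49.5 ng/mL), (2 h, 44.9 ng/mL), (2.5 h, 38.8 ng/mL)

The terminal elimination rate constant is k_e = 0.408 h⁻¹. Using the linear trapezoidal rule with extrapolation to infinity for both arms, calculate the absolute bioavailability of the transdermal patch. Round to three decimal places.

F = 0.034

Trapezoidal AUC_0→3.5 (IV):
  [0→0.5]: (899.0+733.1)/2 × 0.5 = 408.025
  [0.5→1.5]: (733.1+487.5)/2 × 1 = 610.3
  [1.5→3.5]: (487.5+215.6)/2 × 2 = 703.1
  Sum = 1721.425 ng/mL·h
IV tail: 215.6/0.408 = 528.431; AUC_iv,0→∞ = 1721.425 + 528.431 = 2249.856 ng/mL·h
Trapezoidal AUC_0→2.5 (transdermal patch):
  [0→1]: (0.0+49.4)/2 × 1 = 24.7
  [1→1.5]: (49.4+49.5)/2 × 0.5 = 24.725
  [1.5→2]: (49.5+44.9)/2 × 0.5 = 23.6
  [2→2.5]: (44.9+38.8)/2 × 0.5 = 20.925
  Sum = 93.95 ng/mL·h
transdermal patch tail: 38.8/0.408 = 95.098; AUC_ev,0→∞ = 93.95 + 95.098 = 189.048 ng/mL·h
F = (AUC_ev/D_ev)/(AUC_iv/D_iv) = (189.048/125)/(2249.856/50) = 1.512384/44.99712 = 0.0336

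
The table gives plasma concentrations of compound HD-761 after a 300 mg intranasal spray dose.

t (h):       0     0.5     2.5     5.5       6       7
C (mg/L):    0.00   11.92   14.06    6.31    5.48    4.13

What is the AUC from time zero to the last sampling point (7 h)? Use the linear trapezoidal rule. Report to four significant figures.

Trapezoidal AUC_0→7:
  [0→0.5]: (0.00+11.92)/2 × 0.5 = 2.98
  [0.5→2.5]: (11.92+14.06)/2 × 2 = 25.98
  [2.5→5.5]: (14.06+6.31)/2 × 3 = 30.555
  [5.5→6]: (6.31+5.48)/2 × 0.5 = 2.9475
  [6→7]: (5.48+4.13)/2 × 1 = 4.805
  Sum = 67.2675 mg/L·h

AUC = 67.27 mg/L·h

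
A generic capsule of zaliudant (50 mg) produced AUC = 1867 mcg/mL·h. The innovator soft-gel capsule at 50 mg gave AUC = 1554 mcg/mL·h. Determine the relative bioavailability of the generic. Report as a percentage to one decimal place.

F_rel = (AUC_test/D_test) / (AUC_ref/D_ref)
      = (1867/50) / (1554/50)
      = 37.34 / 31.08 = 1.2014 = 120.14%

F_rel = 120.1%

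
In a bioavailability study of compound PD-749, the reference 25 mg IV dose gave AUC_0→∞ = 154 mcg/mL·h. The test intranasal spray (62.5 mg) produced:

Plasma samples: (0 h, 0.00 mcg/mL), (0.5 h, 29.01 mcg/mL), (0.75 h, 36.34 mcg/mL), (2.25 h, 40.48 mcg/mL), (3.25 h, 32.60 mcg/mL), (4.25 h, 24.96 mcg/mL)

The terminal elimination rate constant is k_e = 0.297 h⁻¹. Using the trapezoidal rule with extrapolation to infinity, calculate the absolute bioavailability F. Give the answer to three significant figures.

Trapezoidal AUC_0→4.25 (intranasal spray):
  [0→0.5]: (0.00+29.01)/2 × 0.5 = 7.2525
  [0.5→0.75]: (29.01+36.34)/2 × 0.25 = 8.16875
  [0.75→2.25]: (36.34+40.48)/2 × 1.5 = 57.615
  [2.25→3.25]: (40.48+32.60)/2 × 1 = 36.54
  [3.25→4.25]: (32.60+24.96)/2 × 1 = 28.78
  Sum = 138.35625 mcg/mL·h
Tail: C_last/k_e = 24.96/0.297 = 84.040
AUC_0→∞ (intranasal spray) = 138.35625 + 84.040 = 222.39625 mcg/mL·h
F = (AUC_ev/D_ev)/(AUC_iv/D_iv) = (222.39625/62.5)/(154/25) = 3.55834/6.16 = 0.5777

F = 0.578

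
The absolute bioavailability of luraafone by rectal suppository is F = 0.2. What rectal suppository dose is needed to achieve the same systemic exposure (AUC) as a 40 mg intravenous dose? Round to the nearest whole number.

For equal systemic exposure: F × D_ev = D_iv
D_ev = D_iv / F = 40 / 0.2 = 200 mg

D_rectal = 200 mg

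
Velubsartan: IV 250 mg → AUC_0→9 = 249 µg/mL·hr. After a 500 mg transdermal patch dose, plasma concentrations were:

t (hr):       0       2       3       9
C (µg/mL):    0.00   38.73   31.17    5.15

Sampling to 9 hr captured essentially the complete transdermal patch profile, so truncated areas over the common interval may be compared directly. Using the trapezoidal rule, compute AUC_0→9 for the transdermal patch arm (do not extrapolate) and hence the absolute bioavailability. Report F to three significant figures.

Trapezoidal AUC_0→9 (transdermal patch):
  [0→2]: (0.00+38.73)/2 × 2 = 38.73
  [2→3]: (38.73+31.17)/2 × 1 = 34.95
  [3→9]: (31.17+5.15)/2 × 6 = 108.96
  Sum = 182.64 µg/mL·hr
F = (AUC_ev/D_ev)/(AUC_iv/D_iv) = (182.64/500)/(249/250) = 0.36528/0.996 = 0.3667

F = 0.367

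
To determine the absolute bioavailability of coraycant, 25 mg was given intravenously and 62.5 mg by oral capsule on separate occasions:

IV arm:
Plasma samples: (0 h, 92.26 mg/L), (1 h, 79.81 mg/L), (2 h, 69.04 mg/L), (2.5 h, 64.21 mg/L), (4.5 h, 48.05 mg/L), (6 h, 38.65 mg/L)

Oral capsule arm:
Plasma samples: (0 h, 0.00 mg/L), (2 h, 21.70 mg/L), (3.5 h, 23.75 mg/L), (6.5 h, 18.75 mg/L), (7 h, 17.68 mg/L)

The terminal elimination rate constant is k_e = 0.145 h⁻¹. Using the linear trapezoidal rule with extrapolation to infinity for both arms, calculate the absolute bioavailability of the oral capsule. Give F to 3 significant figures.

F = 0.157

Trapezoidal AUC_0→6 (IV):
  [0→1]: (92.26+79.81)/2 × 1 = 86.035
  [1→2]: (79.81+69.04)/2 × 1 = 74.425
  [2→2.5]: (69.04+64.21)/2 × 0.5 = 33.3125
  [2.5→4.5]: (64.21+48.05)/2 × 2 = 112.26
  [4.5→6]: (48.05+38.65)/2 × 1.5 = 65.025
  Sum = 371.0575 mg/L·h
IV tail: 38.65/0.145 = 266.552; AUC_iv,0→∞ = 371.0575 + 266.552 = 637.6095 mg/L·h
Trapezoidal AUC_0→7 (oral capsule):
  [0→2]: (0.00+21.70)/2 × 2 = 21.7
  [2→3.5]: (21.70+23.75)/2 × 1.5 = 34.0875
  [3.5→6.5]: (23.75+18.75)/2 × 3 = 63.75
  [6.5→7]: (18.75+17.68)/2 × 0.5 = 9.1075
  Sum = 128.645 mg/L·h
oral capsule tail: 17.68/0.145 = 121.931; AUC_ev,0→∞ = 128.645 + 121.931 = 250.576 mg/L·h
F = (AUC_ev/D_ev)/(AUC_iv/D_iv) = (250.576/62.5)/(637.6095/25) = 4.009216/25.50438 = 0.1572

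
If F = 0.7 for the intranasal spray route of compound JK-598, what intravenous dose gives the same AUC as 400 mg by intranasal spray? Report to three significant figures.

Systemic exposure from an extravascular dose = F × D_ev, so the equivalent IV dose is F × D_ev.
D_iv = F × D_ev = 0.7 × 400 = 280 mg

D_iv = 280 mg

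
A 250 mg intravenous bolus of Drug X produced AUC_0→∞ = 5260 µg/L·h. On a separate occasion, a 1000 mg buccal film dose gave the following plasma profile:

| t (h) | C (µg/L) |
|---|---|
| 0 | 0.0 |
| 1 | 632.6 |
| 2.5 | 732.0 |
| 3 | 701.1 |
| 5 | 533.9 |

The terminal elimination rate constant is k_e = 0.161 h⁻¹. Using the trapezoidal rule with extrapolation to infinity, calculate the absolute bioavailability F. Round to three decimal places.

F = 0.297

Trapezoidal AUC_0→5 (buccal film):
  [0→1]: (0.0+632.6)/2 × 1 = 316.3
  [1→2.5]: (632.6+732.0)/2 × 1.5 = 1023.45
  [2.5→3]: (732.0+701.1)/2 × 0.5 = 358.275
  [3→5]: (701.1+533.9)/2 × 2 = 1235.0
  Sum = 2933.025 µg/L·h
Tail: C_last/k_e = 533.9/0.161 = 3316.149
AUC_0→∞ (buccal film) = 2933.025 + 3316.149 = 6249.174 µg/L·h
F = (AUC_ev/D_ev)/(AUC_iv/D_iv) = (6249.174/1000)/(5260/250) = 6.249174/21.04 = 0.2970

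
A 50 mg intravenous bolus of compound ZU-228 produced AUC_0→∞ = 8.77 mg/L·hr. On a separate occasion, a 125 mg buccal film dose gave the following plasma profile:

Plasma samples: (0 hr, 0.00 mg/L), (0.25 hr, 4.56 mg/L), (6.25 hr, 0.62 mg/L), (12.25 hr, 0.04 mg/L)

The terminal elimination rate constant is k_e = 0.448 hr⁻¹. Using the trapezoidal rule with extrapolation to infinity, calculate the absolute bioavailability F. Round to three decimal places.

F = 0.829

Trapezoidal AUC_0→12.25 (buccal film):
  [0→0.25]: (0.00+4.56)/2 × 0.25 = 0.57
  [0.25→6.25]: (4.56+0.62)/2 × 6 = 15.54
  [6.25→12.25]: (0.62+0.04)/2 × 6 = 1.98
  Sum = 18.09 mg/L·hr
Tail: C_last/k_e = 0.04/0.448 = 0.089
AUC_0→∞ (buccal film) = 18.09 + 0.089 = 18.179 mg/L·hr
F = (AUC_ev/D_ev)/(AUC_iv/D_iv) = (18.179/125)/(8.77/50) = 0.145432/0.1754 = 0.8291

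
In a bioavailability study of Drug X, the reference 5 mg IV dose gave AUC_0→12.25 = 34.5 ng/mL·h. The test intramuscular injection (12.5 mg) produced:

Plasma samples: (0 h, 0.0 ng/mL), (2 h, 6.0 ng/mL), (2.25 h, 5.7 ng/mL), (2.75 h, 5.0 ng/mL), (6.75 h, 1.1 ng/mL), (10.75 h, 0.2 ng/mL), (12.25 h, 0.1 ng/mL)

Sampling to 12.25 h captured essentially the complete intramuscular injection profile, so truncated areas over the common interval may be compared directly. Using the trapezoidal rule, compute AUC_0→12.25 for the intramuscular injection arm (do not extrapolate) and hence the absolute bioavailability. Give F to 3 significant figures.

Trapezoidal AUC_0→12.25 (intramuscular injection):
  [0→2]: (0.0+6.0)/2 × 2 = 6.0
  [2→2.25]: (6.0+5.7)/2 × 0.25 = 1.4625
  [2.25→2.75]: (5.7+5.0)/2 × 0.5 = 2.675
  [2.75→6.75]: (5.0+1.1)/2 × 4 = 12.2
  [6.75→10.75]: (1.1+0.2)/2 × 4 = 2.6
  [10.75→12.25]: (0.2+0.1)/2 × 1.5 = 0.225
  Sum = 25.1625 ng/mL·h
F = (AUC_ev/D_ev)/(AUC_iv/D_iv) = (25.1625/12.5)/(34.5/5) = 2.013/6.9 = 0.2917

F = 0.292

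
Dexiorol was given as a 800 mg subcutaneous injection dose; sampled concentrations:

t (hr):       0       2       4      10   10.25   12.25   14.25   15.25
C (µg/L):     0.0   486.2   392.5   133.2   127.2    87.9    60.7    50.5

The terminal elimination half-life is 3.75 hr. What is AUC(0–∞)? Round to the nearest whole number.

Trapezoidal AUC_0→15.25:
  [0→2]: (0.0+486.2)/2 × 2 = 486.2
  [2→4]: (486.2+392.5)/2 × 2 = 878.7
  [4→10]: (392.5+133.2)/2 × 6 = 1577.1
  [10→10.25]: (133.2+127.2)/2 × 0.25 = 32.55
  [10.25→12.25]: (127.2+87.9)/2 × 2 = 215.1
  [12.25→14.25]: (87.9+60.7)/2 × 2 = 148.6
  [14.25→15.25]: (60.7+50.5)/2 × 1 = 55.6
  Sum = 3393.85 µg/L·hr
k_e = ln2 / t½ = 0.693147 / 3.75 = 0.1848 hr^-1
Extrapolated tail: C_last / k_e = 50.5 / 0.1848 = 273.268
AUC_0→∞ = 3393.85 + 273.268 = 3667.118 µg/L·hr

AUC = 3667 µg/L·hr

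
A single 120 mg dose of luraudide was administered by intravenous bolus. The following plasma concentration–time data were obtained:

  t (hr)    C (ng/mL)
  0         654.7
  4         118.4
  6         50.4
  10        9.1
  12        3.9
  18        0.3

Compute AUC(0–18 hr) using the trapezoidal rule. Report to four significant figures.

Trapezoidal AUC_0→18:
  [0→4]: (654.7+118.4)/2 × 4 = 1546.2
  [4→6]: (118.4+50.4)/2 × 2 = 168.8
  [6→10]: (50.4+9.1)/2 × 4 = 119.0
  [10→12]: (9.1+3.9)/2 × 2 = 13.0
  [12→18]: (3.9+0.3)/2 × 6 = 12.6
  Sum = 1859.6 ng/mL·hr

AUC = 1860 ng/mL·hr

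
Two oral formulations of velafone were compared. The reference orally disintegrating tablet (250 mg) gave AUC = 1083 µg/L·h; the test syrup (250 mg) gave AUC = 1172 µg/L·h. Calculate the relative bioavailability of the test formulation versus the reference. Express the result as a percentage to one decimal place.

F_rel = 108.2%

F_rel = (AUC_test/D_test) / (AUC_ref/D_ref)
      = (1172/250) / (1083/250)
      = 4.688 / 4.332 = 1.0822 = 108.22%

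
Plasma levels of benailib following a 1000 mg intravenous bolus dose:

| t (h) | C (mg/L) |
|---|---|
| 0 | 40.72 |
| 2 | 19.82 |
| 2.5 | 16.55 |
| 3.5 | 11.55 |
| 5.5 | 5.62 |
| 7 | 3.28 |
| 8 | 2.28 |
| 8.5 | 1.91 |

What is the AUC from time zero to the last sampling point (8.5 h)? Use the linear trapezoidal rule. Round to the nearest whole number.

Trapezoidal AUC_0→8.5:
  [0→2]: (40.72+19.82)/2 × 2 = 60.54
  [2→2.5]: (19.82+16.55)/2 × 0.5 = 9.0925
  [2.5→3.5]: (16.55+11.55)/2 × 1 = 14.05
  [3.5→5.5]: (11.55+5.62)/2 × 2 = 17.17
  [5.5→7]: (5.62+3.28)/2 × 1.5 = 6.675
  [7→8]: (3.28+2.28)/2 × 1 = 2.78
  [8→8.5]: (2.28+1.91)/2 × 0.5 = 1.0475
  Sum = 111.355 mg/L·h

AUC = 111 mg/L·h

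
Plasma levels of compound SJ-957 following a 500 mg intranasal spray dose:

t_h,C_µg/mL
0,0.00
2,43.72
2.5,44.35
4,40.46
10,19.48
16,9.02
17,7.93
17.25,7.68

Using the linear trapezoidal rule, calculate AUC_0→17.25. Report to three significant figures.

AUC = 405 µg/mL·h

Trapezoidal AUC_0→17.25:
  [0→2]: (0.00+43.72)/2 × 2 = 43.72
  [2→2.5]: (43.72+44.35)/2 × 0.5 = 22.0175
  [2.5→4]: (44.35+40.46)/2 × 1.5 = 63.6075
  [4→10]: (40.46+19.48)/2 × 6 = 179.82
  [10→16]: (19.48+9.02)/2 × 6 = 85.5
  [16→17]: (9.02+7.93)/2 × 1 = 8.475
  [17→17.25]: (7.93+7.68)/2 × 0.25 = 1.95125
  Sum = 405.09125 µg/mL·h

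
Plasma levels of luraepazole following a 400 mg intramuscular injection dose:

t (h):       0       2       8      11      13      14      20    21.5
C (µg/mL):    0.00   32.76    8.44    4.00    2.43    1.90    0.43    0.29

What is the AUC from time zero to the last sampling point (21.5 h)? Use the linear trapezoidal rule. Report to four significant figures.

AUC = 191.1 µg/mL·h

Trapezoidal AUC_0→21.5:
  [0→2]: (0.00+32.76)/2 × 2 = 32.76
  [2→8]: (32.76+8.44)/2 × 6 = 123.6
  [8→11]: (8.44+4.00)/2 × 3 = 18.66
  [11→13]: (4.00+2.43)/2 × 2 = 6.43
  [13→14]: (2.43+1.90)/2 × 1 = 2.165
  [14→20]: (1.90+0.43)/2 × 6 = 6.99
  [20→21.5]: (0.43+0.29)/2 × 1.5 = 0.54
  Sum = 191.145 µg/mL·h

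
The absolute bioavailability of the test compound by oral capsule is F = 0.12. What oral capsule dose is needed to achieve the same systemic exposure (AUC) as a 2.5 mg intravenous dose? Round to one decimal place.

D_oral = 20.8 mg

For equal systemic exposure: F × D_ev = D_iv
D_ev = D_iv / F = 2.5 / 0.12 = 20.8333 mg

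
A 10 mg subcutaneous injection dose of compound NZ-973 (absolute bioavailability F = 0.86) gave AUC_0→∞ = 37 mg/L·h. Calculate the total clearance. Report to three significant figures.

CL = F × Dose / AUC_0→∞
   = 0.86 × 10 / 37 = 0.232432 L/h

CL = 0.232 L/h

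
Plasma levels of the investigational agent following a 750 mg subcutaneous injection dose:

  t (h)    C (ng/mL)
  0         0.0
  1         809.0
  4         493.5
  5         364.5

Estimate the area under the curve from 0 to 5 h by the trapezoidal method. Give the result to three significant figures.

Trapezoidal AUC_0→5:
  [0→1]: (0.0+809.0)/2 × 1 = 404.5
  [1→4]: (809.0+493.5)/2 × 3 = 1953.75
  [4→5]: (493.5+364.5)/2 × 1 = 429.0
  Sum = 2787.25 ng/mL·h

AUC = 2790 ng/mL·h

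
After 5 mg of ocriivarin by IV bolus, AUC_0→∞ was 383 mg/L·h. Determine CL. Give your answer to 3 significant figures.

CL = 0.0131 L/h

CL = Dose_iv / AUC_0→∞
   = 5 / 383 = 0.0130548 L/h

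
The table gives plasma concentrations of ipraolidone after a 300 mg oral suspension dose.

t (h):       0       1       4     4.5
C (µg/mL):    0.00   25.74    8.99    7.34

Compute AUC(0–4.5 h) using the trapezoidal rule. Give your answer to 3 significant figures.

Trapezoidal AUC_0→4.5:
  [0→1]: (0.00+25.74)/2 × 1 = 12.87
  [1→4]: (25.74+8.99)/2 × 3 = 52.095
  [4→4.5]: (8.99+7.34)/2 × 0.5 = 4.0825
  Sum = 69.0475 µg/mL·h

AUC = 69.0 µg/mL·h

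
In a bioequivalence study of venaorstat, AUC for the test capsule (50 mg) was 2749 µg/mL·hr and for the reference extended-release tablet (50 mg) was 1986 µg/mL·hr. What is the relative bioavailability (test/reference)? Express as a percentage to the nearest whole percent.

F_rel = (AUC_test/D_test) / (AUC_ref/D_ref)
      = (2749/50) / (1986/50)
      = 54.98 / 39.72 = 1.3842 = 138.42%

F_rel = 138%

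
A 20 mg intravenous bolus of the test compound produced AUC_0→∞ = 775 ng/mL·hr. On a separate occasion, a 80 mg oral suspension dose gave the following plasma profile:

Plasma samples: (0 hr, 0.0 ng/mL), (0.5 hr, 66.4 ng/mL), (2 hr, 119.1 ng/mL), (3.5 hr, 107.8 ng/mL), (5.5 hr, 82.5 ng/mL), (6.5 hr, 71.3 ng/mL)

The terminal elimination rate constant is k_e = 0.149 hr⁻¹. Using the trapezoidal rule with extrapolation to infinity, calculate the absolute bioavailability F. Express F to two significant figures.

Trapezoidal AUC_0→6.5 (oral suspension):
  [0→0.5]: (0.0+66.4)/2 × 0.5 = 16.6
  [0.5→2]: (66.4+119.1)/2 × 1.5 = 139.125
  [2→3.5]: (119.1+107.8)/2 × 1.5 = 170.175
  [3.5→5.5]: (107.8+82.5)/2 × 2 = 190.3
  [5.5→6.5]: (82.5+71.3)/2 × 1 = 76.9
  Sum = 593.1 ng/mL·hr
Tail: C_last/k_e = 71.3/0.149 = 478.523
AUC_0→∞ (oral suspension) = 593.1 + 478.523 = 1071.623 ng/mL·hr
F = (AUC_ev/D_ev)/(AUC_iv/D_iv) = (1071.623/80)/(775/20) = 13.3953/38.75 = 0.3457

F = 0.35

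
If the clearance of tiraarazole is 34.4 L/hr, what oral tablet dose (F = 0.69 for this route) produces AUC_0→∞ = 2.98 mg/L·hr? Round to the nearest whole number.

Dose = 149 mg

Dose = CL × AUC_0→∞ / F
     = 34.4 × 2.98 / 0.69 = 148.568 mg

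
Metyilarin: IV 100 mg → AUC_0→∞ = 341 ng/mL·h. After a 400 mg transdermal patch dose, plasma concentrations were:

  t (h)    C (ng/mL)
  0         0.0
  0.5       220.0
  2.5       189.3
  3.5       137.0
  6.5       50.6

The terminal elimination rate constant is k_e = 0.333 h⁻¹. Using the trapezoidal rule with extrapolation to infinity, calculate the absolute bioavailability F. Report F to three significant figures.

Trapezoidal AUC_0→6.5 (transdermal patch):
  [0→0.5]: (0.0+220.0)/2 × 0.5 = 55.0
  [0.5→2.5]: (220.0+189.3)/2 × 2 = 409.3
  [2.5→3.5]: (189.3+137.0)/2 × 1 = 163.15
  [3.5→6.5]: (137.0+50.6)/2 × 3 = 281.4
  Sum = 908.85 ng/mL·h
Tail: C_last/k_e = 50.6/0.333 = 151.952
AUC_0→∞ (transdermal patch) = 908.85 + 151.952 = 1060.802 ng/mL·h
F = (AUC_ev/D_ev)/(AUC_iv/D_iv) = (1060.802/400)/(341/100) = 2.652005/3.41 = 0.7777

F = 0.778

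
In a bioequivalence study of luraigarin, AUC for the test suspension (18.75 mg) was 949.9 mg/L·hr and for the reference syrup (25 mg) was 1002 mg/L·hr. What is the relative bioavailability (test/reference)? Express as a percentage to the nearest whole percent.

F_rel = 126%

F_rel = (AUC_test/D_test) / (AUC_ref/D_ref)
      = (949.9/18.75) / (1002/25)
      = 50.6613 / 40.08 = 1.2640 = 126.40%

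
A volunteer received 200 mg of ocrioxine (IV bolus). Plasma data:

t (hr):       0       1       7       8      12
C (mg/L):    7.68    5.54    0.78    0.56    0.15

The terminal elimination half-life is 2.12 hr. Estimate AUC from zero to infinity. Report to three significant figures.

Trapezoidal AUC_0→12:
  [0→1]: (7.68+5.54)/2 × 1 = 6.61
  [1→7]: (5.54+0.78)/2 × 6 = 18.96
  [7→8]: (0.78+0.56)/2 × 1 = 0.67
  [8→12]: (0.56+0.15)/2 × 4 = 1.42
  Sum = 27.66 mg/L·hr
k_e = ln2 / t½ = 0.693147 / 2.12 = 0.3270 hr^-1
Extrapolated tail: C_last / k_e = 0.15 / 0.327 = 0.459
AUC_0→∞ = 27.66 + 0.459 = 28.119 mg/L·hr

AUC = 28.1 mg/L·hr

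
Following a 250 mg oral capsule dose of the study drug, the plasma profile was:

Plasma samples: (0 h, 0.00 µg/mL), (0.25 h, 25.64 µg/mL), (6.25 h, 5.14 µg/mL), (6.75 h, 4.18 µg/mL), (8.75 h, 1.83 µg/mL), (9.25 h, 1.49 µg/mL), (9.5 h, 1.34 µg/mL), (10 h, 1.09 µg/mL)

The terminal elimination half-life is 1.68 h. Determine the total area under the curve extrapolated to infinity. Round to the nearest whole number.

AUC = 108 µg/mL·h

Trapezoidal AUC_0→10:
  [0→0.25]: (0.00+25.64)/2 × 0.25 = 3.205
  [0.25→6.25]: (25.64+5.14)/2 × 6 = 92.34
  [6.25→6.75]: (5.14+4.18)/2 × 0.5 = 2.33
  [6.75→8.75]: (4.18+1.83)/2 × 2 = 6.01
  [8.75→9.25]: (1.83+1.49)/2 × 0.5 = 0.83
  [9.25→9.5]: (1.49+1.34)/2 × 0.25 = 0.35375
  [9.5→10]: (1.34+1.09)/2 × 0.5 = 0.6075
  Sum = 105.67625 µg/mL·h
k_e = ln2 / t½ = 0.693147 / 1.68 = 0.4126 h^-1
Extrapolated tail: C_last / k_e = 1.09 / 0.4126 = 2.642
AUC_0→∞ = 105.67625 + 2.642 = 108.31825 µg/mL·h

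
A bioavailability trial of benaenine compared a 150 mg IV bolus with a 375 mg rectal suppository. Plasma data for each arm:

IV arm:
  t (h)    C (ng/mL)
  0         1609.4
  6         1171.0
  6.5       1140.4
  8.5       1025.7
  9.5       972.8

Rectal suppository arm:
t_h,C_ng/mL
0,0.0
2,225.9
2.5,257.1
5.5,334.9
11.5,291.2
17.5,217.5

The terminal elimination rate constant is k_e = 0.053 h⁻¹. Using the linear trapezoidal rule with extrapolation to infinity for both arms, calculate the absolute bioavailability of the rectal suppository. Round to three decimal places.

Trapezoidal AUC_0→9.5 (IV):
  [0→6]: (1609.4+1171.0)/2 × 6 = 8341.2
  [6→6.5]: (1171.0+1140.4)/2 × 0.5 = 577.85
  [6.5→8.5]: (1140.4+1025.7)/2 × 2 = 2166.1
  [8.5→9.5]: (1025.7+972.8)/2 × 1 = 999.25
  Sum = 12084.4 ng/mL·h
IV tail: 972.8/0.053 = 18354.717; AUC_iv,0→∞ = 12084.4 + 18354.717 = 30439.117 ng/mL·h
Trapezoidal AUC_0→17.5 (rectal suppository):
  [0→2]: (0.0+225.9)/2 × 2 = 225.9
  [2→2.5]: (225.9+257.1)/2 × 0.5 = 120.75
  [2.5→5.5]: (257.1+334.9)/2 × 3 = 888.0
  [5.5→11.5]: (334.9+291.2)/2 × 6 = 1878.3
  [11.5→17.5]: (291.2+217.5)/2 × 6 = 1526.1
  Sum = 4639.05 ng/mL·h
rectal suppository tail: 217.5/0.053 = 4103.774; AUC_ev,0→∞ = 4639.05 + 4103.774 = 8742.824 ng/mL·h
F = (AUC_ev/D_ev)/(AUC_iv/D_iv) = (8742.824/375)/(30439.117/150) = 23.3142/202.927 = 0.1149

F = 0.115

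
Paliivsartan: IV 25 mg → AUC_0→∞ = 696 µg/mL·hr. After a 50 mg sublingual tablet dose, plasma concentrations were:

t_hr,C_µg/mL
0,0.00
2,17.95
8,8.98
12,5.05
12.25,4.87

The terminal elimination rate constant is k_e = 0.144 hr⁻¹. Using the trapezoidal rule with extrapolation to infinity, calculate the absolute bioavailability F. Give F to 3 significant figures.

F = 0.116

Trapezoidal AUC_0→12.25 (sublingual tablet):
  [0→2]: (0.00+17.95)/2 × 2 = 17.95
  [2→8]: (17.95+8.98)/2 × 6 = 80.79
  [8→12]: (8.98+5.05)/2 × 4 = 28.06
  [12→12.25]: (5.05+4.87)/2 × 0.25 = 1.24
  Sum = 128.04 µg/mL·hr
Tail: C_last/k_e = 4.87/0.144 = 33.819
AUC_0→∞ (sublingual tablet) = 128.04 + 33.819 = 161.859 µg/mL·hr
F = (AUC_ev/D_ev)/(AUC_iv/D_iv) = (161.859/50)/(696/25) = 3.23718/27.84 = 0.1163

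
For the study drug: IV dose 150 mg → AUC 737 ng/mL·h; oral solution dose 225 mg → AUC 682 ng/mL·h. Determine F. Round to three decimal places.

F = 0.617

F = (AUC_ev / D_ev) / (AUC_iv / D_iv)
  = (682/225) / (737/150)
  = 3.03111 / 4.91333 = 0.6169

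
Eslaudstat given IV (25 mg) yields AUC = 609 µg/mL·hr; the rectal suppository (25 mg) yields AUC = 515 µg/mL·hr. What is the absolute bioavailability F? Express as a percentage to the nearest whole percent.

F = 85%

F = (AUC_ev / D_ev) / (AUC_iv / D_iv)
  = (515/25) / (609/25)
  = 20.6 / 24.36 = 0.8456
  = 84.56%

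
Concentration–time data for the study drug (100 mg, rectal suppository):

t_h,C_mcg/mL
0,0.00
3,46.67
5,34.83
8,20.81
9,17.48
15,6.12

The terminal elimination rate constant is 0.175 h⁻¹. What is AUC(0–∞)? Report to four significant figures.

Trapezoidal AUC_0→15:
  [0→3]: (0.00+46.67)/2 × 3 = 70.005
  [3→5]: (46.67+34.83)/2 × 2 = 81.5
  [5→8]: (34.83+20.81)/2 × 3 = 83.46
  [8→9]: (20.81+17.48)/2 × 1 = 19.145
  [9→15]: (17.48+6.12)/2 × 6 = 70.8
  Sum = 324.91 mcg/mL·h
Extrapolated tail: C_last / k_e = 6.12 / 0.175 = 34.971
AUC_0→∞ = 324.91 + 34.971 = 359.881 mcg/mL·h

AUC = 359.9 mcg/mL·h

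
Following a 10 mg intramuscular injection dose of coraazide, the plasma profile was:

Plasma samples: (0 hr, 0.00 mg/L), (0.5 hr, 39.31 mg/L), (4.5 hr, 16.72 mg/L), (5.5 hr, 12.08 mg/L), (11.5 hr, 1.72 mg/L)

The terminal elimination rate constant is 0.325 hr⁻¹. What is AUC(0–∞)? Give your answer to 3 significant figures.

AUC = 183 mg/L·hr

Trapezoidal AUC_0→11.5:
  [0→0.5]: (0.00+39.31)/2 × 0.5 = 9.8275
  [0.5→4.5]: (39.31+16.72)/2 × 4 = 112.06
  [4.5→5.5]: (16.72+12.08)/2 × 1 = 14.4
  [5.5→11.5]: (12.08+1.72)/2 × 6 = 41.4
  Sum = 177.6875 mg/L·hr
Extrapolated tail: C_last / k_e = 1.72 / 0.325 = 5.292
AUC_0→∞ = 177.6875 + 5.292 = 182.9795 mg/L·hr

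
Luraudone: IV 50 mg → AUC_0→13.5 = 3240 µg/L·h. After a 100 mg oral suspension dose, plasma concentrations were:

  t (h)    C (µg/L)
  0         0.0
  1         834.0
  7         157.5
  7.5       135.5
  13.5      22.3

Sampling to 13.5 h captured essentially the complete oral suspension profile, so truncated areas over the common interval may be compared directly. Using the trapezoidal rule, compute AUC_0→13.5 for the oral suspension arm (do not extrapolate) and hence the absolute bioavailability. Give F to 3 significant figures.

Trapezoidal AUC_0→13.5 (oral suspension):
  [0→1]: (0.0+834.0)/2 × 1 = 417.0
  [1→7]: (834.0+157.5)/2 × 6 = 2974.5
  [7→7.5]: (157.5+135.5)/2 × 0.5 = 73.25
  [7.5→13.5]: (135.5+22.3)/2 × 6 = 473.4
  Sum = 3938.15 µg/L·h
F = (AUC_ev/D_ev)/(AUC_iv/D_iv) = (3938.15/100)/(3240/50) = 39.3815/64.8 = 0.6077

F = 0.608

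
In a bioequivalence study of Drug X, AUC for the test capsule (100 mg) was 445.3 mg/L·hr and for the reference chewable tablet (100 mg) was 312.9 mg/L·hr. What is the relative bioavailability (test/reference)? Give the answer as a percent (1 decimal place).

F_rel = 142.3%

F_rel = (AUC_test/D_test) / (AUC_ref/D_ref)
      = (445.3/100) / (312.9/100)
      = 4.453 / 3.129 = 1.4231 = 142.31%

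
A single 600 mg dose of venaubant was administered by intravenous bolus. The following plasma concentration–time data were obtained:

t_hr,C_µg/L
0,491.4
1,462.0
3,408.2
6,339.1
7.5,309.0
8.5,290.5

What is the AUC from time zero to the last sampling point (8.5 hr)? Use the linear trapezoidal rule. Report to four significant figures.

Trapezoidal AUC_0→8.5:
  [0→1]: (491.4+462.0)/2 × 1 = 476.7
  [1→3]: (462.0+408.2)/2 × 2 = 870.2
  [3→6]: (408.2+339.1)/2 × 3 = 1120.95
  [6→7.5]: (339.1+309.0)/2 × 1.5 = 486.075
  [7.5→8.5]: (309.0+290.5)/2 × 1 = 299.75
  Sum = 3253.675 µg/L·hr

AUC = 3254 µg/L·hr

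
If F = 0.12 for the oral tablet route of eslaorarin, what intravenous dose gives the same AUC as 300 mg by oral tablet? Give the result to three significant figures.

D_iv = 36.0 mg

Systemic exposure from an extravascular dose = F × D_ev, so the equivalent IV dose is F × D_ev.
D_iv = F × D_ev = 0.12 × 300 = 36 mg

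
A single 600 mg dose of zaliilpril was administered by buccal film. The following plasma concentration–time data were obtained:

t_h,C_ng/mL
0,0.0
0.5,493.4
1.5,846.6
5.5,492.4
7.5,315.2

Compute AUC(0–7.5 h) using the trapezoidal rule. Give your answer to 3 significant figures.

AUC = 4280 ng/mL·h

Trapezoidal AUC_0→7.5:
  [0→0.5]: (0.0+493.4)/2 × 0.5 = 123.35
  [0.5→1.5]: (493.4+846.6)/2 × 1 = 670.0
  [1.5→5.5]: (846.6+492.4)/2 × 4 = 2678.0
  [5.5→7.5]: (492.4+315.2)/2 × 2 = 807.6
  Sum = 4278.95 ng/mL·h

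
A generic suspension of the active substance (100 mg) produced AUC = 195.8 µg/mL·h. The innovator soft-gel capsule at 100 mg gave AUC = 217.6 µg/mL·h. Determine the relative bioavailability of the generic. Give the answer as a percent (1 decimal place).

F_rel = 90.0%

F_rel = (AUC_test/D_test) / (AUC_ref/D_ref)
      = (195.8/100) / (217.6/100)
      = 1.958 / 2.176 = 0.8998 = 89.98%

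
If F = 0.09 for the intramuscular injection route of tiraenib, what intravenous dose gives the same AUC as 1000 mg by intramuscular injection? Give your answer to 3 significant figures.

Systemic exposure from an extravascular dose = F × D_ev, so the equivalent IV dose is F × D_ev.
D_iv = F × D_ev = 0.09 × 1000 = 90 mg

D_iv = 90.0 mg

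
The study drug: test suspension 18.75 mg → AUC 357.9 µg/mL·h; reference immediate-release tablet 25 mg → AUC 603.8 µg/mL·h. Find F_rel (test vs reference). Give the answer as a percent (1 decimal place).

F_rel = 79.0%

F_rel = (AUC_test/D_test) / (AUC_ref/D_ref)
      = (357.9/18.75) / (603.8/25)
      = 19.088 / 24.152 = 0.7903 = 79.03%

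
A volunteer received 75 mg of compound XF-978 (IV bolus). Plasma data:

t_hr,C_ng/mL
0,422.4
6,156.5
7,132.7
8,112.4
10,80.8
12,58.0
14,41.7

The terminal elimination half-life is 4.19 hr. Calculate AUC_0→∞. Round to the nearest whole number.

AUC = 2688 ng/mL·hr

Trapezoidal AUC_0→14:
  [0→6]: (422.4+156.5)/2 × 6 = 1736.7
  [6→7]: (156.5+132.7)/2 × 1 = 144.6
  [7→8]: (132.7+112.4)/2 × 1 = 122.55
  [8→10]: (112.4+80.8)/2 × 2 = 193.2
  [10→12]: (80.8+58.0)/2 × 2 = 138.8
  [12→14]: (58.0+41.7)/2 × 2 = 99.7
  Sum = 2435.55 ng/mL·hr
k_e = ln2 / t½ = 0.693147 / 4.19 = 0.1654 hr^-1
Extrapolated tail: C_last / k_e = 41.7 / 0.1654 = 252.116
AUC_0→∞ = 2435.55 + 252.116 = 2687.666 ng/mL·hr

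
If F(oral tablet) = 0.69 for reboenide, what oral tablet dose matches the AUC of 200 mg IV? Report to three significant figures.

D_oral = 290 mg

For equal systemic exposure: F × D_ev = D_iv
D_ev = D_iv / F = 200 / 0.69 = 289.855 mg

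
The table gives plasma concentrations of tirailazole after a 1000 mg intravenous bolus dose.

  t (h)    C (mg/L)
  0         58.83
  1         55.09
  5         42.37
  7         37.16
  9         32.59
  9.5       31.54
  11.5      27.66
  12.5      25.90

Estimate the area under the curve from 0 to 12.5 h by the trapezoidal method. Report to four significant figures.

Trapezoidal AUC_0→12.5:
  [0→1]: (58.83+55.09)/2 × 1 = 56.96
  [1→5]: (55.09+42.37)/2 × 4 = 194.92
  [5→7]: (42.37+37.16)/2 × 2 = 79.53
  [7→9]: (37.16+32.59)/2 × 2 = 69.75
  [9→9.5]: (32.59+31.54)/2 × 0.5 = 16.0325
  [9.5→11.5]: (31.54+27.66)/2 × 2 = 59.2
  [11.5→12.5]: (27.66+25.90)/2 × 1 = 26.78
  Sum = 503.1725 mg/L·h

AUC = 503.2 mg/L·h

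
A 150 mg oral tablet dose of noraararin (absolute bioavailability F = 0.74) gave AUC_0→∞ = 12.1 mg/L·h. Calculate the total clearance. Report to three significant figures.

CL = F × Dose / AUC_0→∞
   = 0.74 × 150 / 12.1 = 9.17355 L/h

CL = 9.17 L/h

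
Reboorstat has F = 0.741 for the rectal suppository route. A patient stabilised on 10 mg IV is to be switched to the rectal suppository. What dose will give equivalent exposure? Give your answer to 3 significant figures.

For equal systemic exposure: F × D_ev = D_iv
D_ev = D_iv / F = 10 / 0.741 = 13.4953 mg

D_rectal = 13.5 mg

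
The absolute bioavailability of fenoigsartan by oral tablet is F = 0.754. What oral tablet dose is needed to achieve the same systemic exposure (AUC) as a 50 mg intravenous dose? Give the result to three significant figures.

For equal systemic exposure: F × D_ev = D_iv
D_ev = D_iv / F = 50 / 0.754 = 66.313 mg

D_oral = 66.3 mg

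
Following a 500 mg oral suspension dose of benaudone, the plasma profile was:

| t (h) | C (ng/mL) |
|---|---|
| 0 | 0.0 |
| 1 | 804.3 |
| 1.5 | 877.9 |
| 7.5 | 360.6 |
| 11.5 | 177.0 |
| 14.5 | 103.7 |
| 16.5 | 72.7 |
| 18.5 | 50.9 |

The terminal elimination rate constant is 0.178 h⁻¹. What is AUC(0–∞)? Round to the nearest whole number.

Trapezoidal AUC_0→18.5:
  [0→1]: (0.0+804.3)/2 × 1 = 402.15
  [1→1.5]: (804.3+877.9)/2 × 0.5 = 420.55
  [1.5→7.5]: (877.9+360.6)/2 × 6 = 3715.5
  [7.5→11.5]: (360.6+177.0)/2 × 4 = 1075.2
  [11.5→14.5]: (177.0+103.7)/2 × 3 = 421.05
  [14.5→16.5]: (103.7+72.7)/2 × 2 = 176.4
  [16.5→18.5]: (72.7+50.9)/2 × 2 = 123.6
  Sum = 6334.45 ng/mL·h
Extrapolated tail: C_last / k_e = 50.9 / 0.178 = 285.955
AUC_0→∞ = 6334.45 + 285.955 = 6620.405 ng/mL·h

AUC = 6620 ng/mL·h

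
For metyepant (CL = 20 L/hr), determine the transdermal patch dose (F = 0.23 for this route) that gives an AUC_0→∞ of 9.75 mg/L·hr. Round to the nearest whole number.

Dose = CL × AUC_0→∞ / F
     = 20 × 9.75 / 0.23 = 847.826 mg

Dose = 848 mg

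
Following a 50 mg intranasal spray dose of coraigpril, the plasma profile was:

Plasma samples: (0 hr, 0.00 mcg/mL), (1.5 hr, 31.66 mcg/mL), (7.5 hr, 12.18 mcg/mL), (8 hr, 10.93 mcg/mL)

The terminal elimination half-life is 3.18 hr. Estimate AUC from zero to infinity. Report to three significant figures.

Trapezoidal AUC_0→8:
  [0→1.5]: (0.00+31.66)/2 × 1.5 = 23.745
  [1.5→7.5]: (31.66+12.18)/2 × 6 = 131.52
  [7.5→8]: (12.18+10.93)/2 × 0.5 = 5.7775
  Sum = 161.0425 mcg/mL·hr
k_e = ln2 / t½ = 0.693147 / 3.18 = 0.2180 hr^-1
Extrapolated tail: C_last / k_e = 10.93 / 0.218 = 50.138
AUC_0→∞ = 161.0425 + 50.138 = 211.1805 mcg/mL·hr

AUC = 211 mcg/mL·hr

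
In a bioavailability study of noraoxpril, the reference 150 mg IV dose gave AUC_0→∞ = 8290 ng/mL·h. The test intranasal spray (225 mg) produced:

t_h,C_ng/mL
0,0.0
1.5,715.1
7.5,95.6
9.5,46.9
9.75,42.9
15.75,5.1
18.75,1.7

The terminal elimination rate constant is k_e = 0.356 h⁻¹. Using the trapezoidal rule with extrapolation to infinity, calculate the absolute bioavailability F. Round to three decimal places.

Trapezoidal AUC_0→18.75 (intranasal spray):
  [0→1.5]: (0.0+715.1)/2 × 1.5 = 536.325
  [1.5→7.5]: (715.1+95.6)/2 × 6 = 2432.1
  [7.5→9.5]: (95.6+46.9)/2 × 2 = 142.5
  [9.5→9.75]: (46.9+42.9)/2 × 0.25 = 11.225
  [9.75→15.75]: (42.9+5.1)/2 × 6 = 144.0
  [15.75→18.75]: (5.1+1.7)/2 × 3 = 10.2
  Sum = 3276.35 ng/mL·h
Tail: C_last/k_e = 1.7/0.356 = 4.775
AUC_0→∞ (intranasal spray) = 3276.35 + 4.775 = 3281.125 ng/mL·h
F = (AUC_ev/D_ev)/(AUC_iv/D_iv) = (3281.125/225)/(8290/150) = 14.5828/55.2667 = 0.2639

F = 0.264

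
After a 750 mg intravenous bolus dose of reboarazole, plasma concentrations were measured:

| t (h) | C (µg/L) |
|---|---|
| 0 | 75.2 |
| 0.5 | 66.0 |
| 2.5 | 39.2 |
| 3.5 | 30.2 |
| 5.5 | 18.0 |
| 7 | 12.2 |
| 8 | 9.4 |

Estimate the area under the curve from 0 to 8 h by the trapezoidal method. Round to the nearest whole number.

Trapezoidal AUC_0→8:
  [0→0.5]: (75.2+66.0)/2 × 0.5 = 35.3
  [0.5→2.5]: (66.0+39.2)/2 × 2 = 105.2
  [2.5→3.5]: (39.2+30.2)/2 × 1 = 34.7
  [3.5→5.5]: (30.2+18.0)/2 × 2 = 48.2
  [5.5→7]: (18.0+12.2)/2 × 1.5 = 22.65
  [7→8]: (12.2+9.4)/2 × 1 = 10.8
  Sum = 256.85 µg/L·h

AUC = 257 µg/L·h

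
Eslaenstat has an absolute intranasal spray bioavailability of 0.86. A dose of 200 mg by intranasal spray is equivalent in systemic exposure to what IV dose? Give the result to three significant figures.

D_iv = 172 mg

Systemic exposure from an extravascular dose = F × D_ev, so the equivalent IV dose is F × D_ev.
D_iv = F × D_ev = 0.86 × 200 = 172 mg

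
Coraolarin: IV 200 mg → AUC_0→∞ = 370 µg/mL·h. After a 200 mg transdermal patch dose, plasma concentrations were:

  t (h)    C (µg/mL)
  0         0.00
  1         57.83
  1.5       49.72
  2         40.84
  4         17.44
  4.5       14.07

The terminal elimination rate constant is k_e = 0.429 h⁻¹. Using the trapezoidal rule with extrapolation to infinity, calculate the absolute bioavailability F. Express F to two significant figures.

F = 0.48

Trapezoidal AUC_0→4.5 (transdermal patch):
  [0→1]: (0.00+57.83)/2 × 1 = 28.915
  [1→1.5]: (57.83+49.72)/2 × 0.5 = 26.8875
  [1.5→2]: (49.72+40.84)/2 × 0.5 = 22.64
  [2→4]: (40.84+17.44)/2 × 2 = 58.28
  [4→4.5]: (17.44+14.07)/2 × 0.5 = 7.8775
  Sum = 144.6 µg/mL·h
Tail: C_last/k_e = 14.07/0.429 = 32.797
AUC_0→∞ (transdermal patch) = 144.6 + 32.797 = 177.397 µg/mL·h
F = (AUC_ev/D_ev)/(AUC_iv/D_iv) = (177.397/200)/(370/200) = 0.886985/1.85 = 0.4795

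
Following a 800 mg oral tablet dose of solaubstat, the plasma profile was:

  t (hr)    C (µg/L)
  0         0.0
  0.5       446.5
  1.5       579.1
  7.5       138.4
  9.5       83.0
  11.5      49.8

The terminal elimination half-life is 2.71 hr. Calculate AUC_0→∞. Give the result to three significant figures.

AUC = 3330 µg/L·hr

Trapezoidal AUC_0→11.5:
  [0→0.5]: (0.0+446.5)/2 × 0.5 = 111.625
  [0.5→1.5]: (446.5+579.1)/2 × 1 = 512.8
  [1.5→7.5]: (579.1+138.4)/2 × 6 = 2152.5
  [7.5→9.5]: (138.4+83.0)/2 × 2 = 221.4
  [9.5→11.5]: (83.0+49.8)/2 × 2 = 132.8
  Sum = 3131.125 µg/L·hr
k_e = ln2 / t½ = 0.693147 / 2.71 = 0.2558 hr^-1
Extrapolated tail: C_last / k_e = 49.8 / 0.2558 = 194.683
AUC_0→∞ = 3131.125 + 194.683 = 3325.808 µg/L·hr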